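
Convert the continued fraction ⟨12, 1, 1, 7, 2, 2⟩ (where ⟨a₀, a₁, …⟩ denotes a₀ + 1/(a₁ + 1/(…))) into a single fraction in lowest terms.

990/79

Start with 2.
2 + 1/(2/1) = 2 + 1/2 = 5/2
7 + 1/(5/2) = 7 + 2/5 = 37/5
1 + 1/(37/5) = 1 + 5/37 = 42/37
1 + 1/(42/37) = 1 + 37/42 = 79/42
12 + 1/(79/42) = 12 + 42/79 = 990/79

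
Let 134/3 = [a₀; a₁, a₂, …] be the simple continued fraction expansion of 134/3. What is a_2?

⌊134/3⌋ = 44, remainder 2
⌊3/2⌋ = 1, remainder 1
⌊2/1⌋ = 2, remainder 0

2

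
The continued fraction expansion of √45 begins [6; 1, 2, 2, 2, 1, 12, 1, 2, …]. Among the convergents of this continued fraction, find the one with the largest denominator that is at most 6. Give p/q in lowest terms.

20/3

List convergents until the denominator exceeds the bound:
a_0 = 6: 6/1  (≤ bound)
a_1 = 1: 7/1  (≤ bound)
a_2 = 2: 20/3  (≤ bound)
a_3 = 2: 47/7  (> 6, stop)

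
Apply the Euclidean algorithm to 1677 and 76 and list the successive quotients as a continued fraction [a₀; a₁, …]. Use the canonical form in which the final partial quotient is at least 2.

[22; 15, 5]

⌊1677/76⌋ = 22, remainder 5
⌊76/5⌋ = 15, remainder 1
⌊5/1⌋ = 5, remainder 0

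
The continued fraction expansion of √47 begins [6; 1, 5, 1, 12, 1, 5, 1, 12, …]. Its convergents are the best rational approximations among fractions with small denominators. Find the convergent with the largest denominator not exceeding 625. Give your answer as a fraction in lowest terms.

3942/575

a_0 = 6: 6/1  (≤ bound)
a_1 = 1: 7/1  (≤ bound)
a_2 = 5: 41/6  (≤ bound)
a_3 = 1: 48/7  (≤ bound)
a_4 = 12: 617/90  (≤ bound)
a_5 = 1: 665/97  (≤ bound)
a_6 = 5: 3942/575  (≤ bound)
a_7 = 1: 4607/672  (> 625, stop)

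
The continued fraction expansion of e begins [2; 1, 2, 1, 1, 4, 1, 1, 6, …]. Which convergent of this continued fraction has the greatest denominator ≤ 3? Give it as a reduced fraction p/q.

a_0 = 2: 2/1  (≤ bound)
a_1 = 1: 3/1  (≤ bound)
a_2 = 2: 8/3  (≤ bound)
a_3 = 1: 11/4  (> 3, stop)

8/3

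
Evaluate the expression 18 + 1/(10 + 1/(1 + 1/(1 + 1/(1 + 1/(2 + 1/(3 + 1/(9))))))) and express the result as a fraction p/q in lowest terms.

48275/2668

Compute successive convergents:
a_0 = 18: 18/1
a_1 = 10: 181/10
a_2 = 1: 199/11
a_3 = 1: 380/21
a_4 = 1: 579/32
a_5 = 2: 1538/85
a_6 = 3: 5193/287
a_7 = 9: 48275/2668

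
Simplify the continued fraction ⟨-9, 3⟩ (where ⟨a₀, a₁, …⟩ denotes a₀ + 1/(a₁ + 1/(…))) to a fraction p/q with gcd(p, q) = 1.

Start with 3.
-9 + 1/(3/1) = -9 + 1/3 = -26/3

-26/3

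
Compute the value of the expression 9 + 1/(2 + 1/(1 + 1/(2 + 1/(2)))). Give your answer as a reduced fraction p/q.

178/19

Start with 2.
2 + 1/(2/1) = 2 + 1/2 = 5/2
1 + 1/(5/2) = 1 + 2/5 = 7/5
2 + 1/(7/5) = 2 + 5/7 = 19/7
9 + 1/(19/7) = 9 + 7/19 = 178/19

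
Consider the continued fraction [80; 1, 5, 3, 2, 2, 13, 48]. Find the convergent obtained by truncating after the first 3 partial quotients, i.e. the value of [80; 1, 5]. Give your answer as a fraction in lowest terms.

Start with 5.
1 + 1/(5/1) = 1 + 1/5 = 6/5
80 + 1/(6/5) = 80 + 5/6 = 485/6

485/6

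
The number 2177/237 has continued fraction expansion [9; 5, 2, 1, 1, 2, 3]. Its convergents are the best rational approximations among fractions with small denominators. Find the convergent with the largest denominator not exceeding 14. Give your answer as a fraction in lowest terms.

101/11

a_0 = 9: 9/1  (≤ bound)
a_1 = 5: 46/5  (≤ bound)
a_2 = 2: 101/11  (≤ bound)
a_3 = 1: 147/16  (> 14, stop)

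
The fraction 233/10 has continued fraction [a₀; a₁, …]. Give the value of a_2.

3

233 ÷ 10 → quotient 23, remainder 3
10 ÷ 3 → quotient 3, remainder 1
3 ÷ 1 → quotient 3, remainder 0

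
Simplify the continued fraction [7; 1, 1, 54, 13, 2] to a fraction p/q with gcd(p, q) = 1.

22116/2947

Start with 2.
13 + 1/(2/1) = 13 + 1/2 = 27/2
54 + 1/(27/2) = 54 + 2/27 = 1460/27
1 + 1/(1460/27) = 1 + 27/1460 = 1487/1460
1 + 1/(1487/1460) = 1 + 1460/1487 = 2947/1487
7 + 1/(2947/1487) = 7 + 1487/2947 = 22116/2947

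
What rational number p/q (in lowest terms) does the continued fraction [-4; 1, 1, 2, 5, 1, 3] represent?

-419/123

a_0 = -4: -4/1
a_1 = 1: -3/1
a_2 = 1: -7/2
a_3 = 2: -17/5
a_4 = 5: -92/27
a_5 = 1: -109/32
a_6 = 3: -419/123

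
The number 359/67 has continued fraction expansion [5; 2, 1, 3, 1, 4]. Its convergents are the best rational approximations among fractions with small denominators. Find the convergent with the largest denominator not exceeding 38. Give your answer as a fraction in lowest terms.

75/14

List convergents until the denominator exceeds the bound:
a_0 = 5: 5/1  (≤ bound)
a_1 = 2: 11/2  (≤ bound)
a_2 = 1: 16/3  (≤ bound)
a_3 = 3: 59/11  (≤ bound)
a_4 = 1: 75/14  (≤ bound)
a_5 = 4: 359/67  (> 38, stop)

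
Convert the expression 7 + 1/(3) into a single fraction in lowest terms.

22/3

Start with 3.
7 + 1/(3/1) = 7 + 1/3 = 22/3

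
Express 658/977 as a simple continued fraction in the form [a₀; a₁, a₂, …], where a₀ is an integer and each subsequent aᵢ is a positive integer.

658 ÷ 977 → quotient 0, remainder 658
977 ÷ 658 → quotient 1, remainder 319
658 ÷ 319 → quotient 2, remainder 20
319 ÷ 20 → quotient 15, remainder 19
20 ÷ 19 → quotient 1, remainder 1
19 ÷ 1 → quotient 19, remainder 0

[0; 1, 2, 15, 1, 19]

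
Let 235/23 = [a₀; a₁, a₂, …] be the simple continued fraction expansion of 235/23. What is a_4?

2

Apply division with remainder until the remainder is 0:
235 = 10·23 + 5, so a_0 = 10
23 = 4·5 + 3, so a_1 = 4
5 = 1·3 + 2, so a_2 = 1
3 = 1·2 + 1, so a_3 = 1
2 = 2·1 + 0, so a_4 = 2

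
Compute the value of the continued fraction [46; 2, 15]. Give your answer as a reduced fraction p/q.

Work from the innermost term outward:
Start with 15.
2 + 1/(15/1) = 2 + 1/15 = 31/15
46 + 1/(31/15) = 46 + 15/31 = 1441/31

1441/31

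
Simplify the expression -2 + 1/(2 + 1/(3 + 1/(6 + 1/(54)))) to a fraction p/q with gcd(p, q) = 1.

Build up convergents one term at a time:
a_0 = -2: -2/1
a_1 = 2: -3/2
a_2 = 3: -11/7
a_3 = 6: -69/44
a_4 = 54: -3737/2383

-3737/2383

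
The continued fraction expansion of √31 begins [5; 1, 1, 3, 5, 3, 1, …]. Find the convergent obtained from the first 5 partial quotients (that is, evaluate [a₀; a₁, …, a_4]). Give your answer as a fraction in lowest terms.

206/37

Compute successive convergents:
a_0 = 5: 5/1
a_1 = 1: 6/1
a_2 = 1: 11/2
a_3 = 3: 39/7
a_4 = 5: 206/37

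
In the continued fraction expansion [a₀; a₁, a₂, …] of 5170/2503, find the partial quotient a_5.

Apply division with remainder until the remainder is 0:
5170 ÷ 2503 → quotient 2, remainder 164
2503 ÷ 164 → quotient 15, remainder 43
164 ÷ 43 → quotient 3, remainder 35
43 ÷ 35 → quotient 1, remainder 8
35 ÷ 8 → quotient 4, remainder 3
8 ÷ 3 → quotient 2, remainder 2

2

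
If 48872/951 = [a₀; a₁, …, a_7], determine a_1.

Repeatedly divide and take the remainder:
48872 = 51·951 + 371, so a_0 = 51
951 = 2·371 + 209, so a_1 = 2

2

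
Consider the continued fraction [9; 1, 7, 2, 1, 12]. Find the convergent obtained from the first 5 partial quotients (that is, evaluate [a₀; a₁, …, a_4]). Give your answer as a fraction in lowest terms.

Start with 1.
2 + 1/(1/1) = 2 + 1/1 = 3/1
7 + 1/(3/1) = 7 + 1/3 = 22/3
1 + 1/(22/3) = 1 + 3/22 = 25/22
9 + 1/(25/22) = 9 + 22/25 = 247/25

247/25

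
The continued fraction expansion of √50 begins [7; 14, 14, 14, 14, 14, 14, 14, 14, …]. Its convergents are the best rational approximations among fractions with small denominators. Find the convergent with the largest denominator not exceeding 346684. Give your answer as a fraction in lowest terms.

275807/39005

a_0 = 7: 7/1  (≤ bound)
a_1 = 14: 99/14  (≤ bound)
a_2 = 14: 1393/197  (≤ bound)
a_3 = 14: 19601/2772  (≤ bound)
a_4 = 14: 275807/39005  (≤ bound)
a_5 = 14: 3880899/548842  (> 346684, stop)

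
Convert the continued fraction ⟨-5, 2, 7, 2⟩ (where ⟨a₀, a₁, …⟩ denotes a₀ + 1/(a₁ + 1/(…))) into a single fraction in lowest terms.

-145/32

a_0 = -5: -5/1
a_1 = 2: -9/2
a_2 = 7: -68/15
a_3 = 2: -145/32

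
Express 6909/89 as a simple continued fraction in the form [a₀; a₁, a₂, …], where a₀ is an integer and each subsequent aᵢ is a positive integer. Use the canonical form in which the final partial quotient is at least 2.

[77; 1, 1, 1, 2, 3, 3]

Repeatedly divide and take the remainder:
⌊6909/89⌋ = 77, remainder 56
⌊89/56⌋ = 1, remainder 33
⌊56/33⌋ = 1, remainder 23
⌊33/23⌋ = 1, remainder 10
⌊23/10⌋ = 2, remainder 3
⌊10/3⌋ = 3, remainder 1
⌊3/1⌋ = 3, remainder 0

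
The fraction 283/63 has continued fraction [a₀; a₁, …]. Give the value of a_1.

2

⌊283/63⌋ = 4, remainder 31
⌊63/31⌋ = 2, remainder 1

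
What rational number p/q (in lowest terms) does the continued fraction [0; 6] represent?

1/6

Build up convergents one term at a time:
a_0 = 0: 0/1
a_1 = 6: 1/6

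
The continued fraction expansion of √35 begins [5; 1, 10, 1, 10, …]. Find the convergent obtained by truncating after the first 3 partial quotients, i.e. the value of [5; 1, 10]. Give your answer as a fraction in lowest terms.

65/11

Compute successive convergents:
a_0 = 5: 5/1
a_1 = 1: 6/1
a_2 = 10: 65/11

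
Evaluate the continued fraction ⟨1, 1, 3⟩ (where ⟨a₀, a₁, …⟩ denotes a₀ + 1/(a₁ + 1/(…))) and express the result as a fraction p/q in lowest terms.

7/4

a_0 = 1: 1/1
a_1 = 1: 2/1
a_2 = 3: 7/4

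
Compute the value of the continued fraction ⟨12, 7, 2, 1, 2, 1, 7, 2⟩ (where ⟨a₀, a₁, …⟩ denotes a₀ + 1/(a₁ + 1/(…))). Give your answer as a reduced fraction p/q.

Compute successive convergents:
a_0 = 12: 12/1
a_1 = 7: 85/7
a_2 = 2: 182/15
a_3 = 1: 267/22
a_4 = 2: 716/59
a_5 = 1: 983/81
a_6 = 7: 7597/626
a_7 = 2: 16177/1333

16177/1333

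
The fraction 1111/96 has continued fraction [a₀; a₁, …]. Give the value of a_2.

1

Repeatedly divide and take the remainder:
⌊1111/96⌋ = 11, remainder 55
⌊96/55⌋ = 1, remainder 41
⌊55/41⌋ = 1, remainder 14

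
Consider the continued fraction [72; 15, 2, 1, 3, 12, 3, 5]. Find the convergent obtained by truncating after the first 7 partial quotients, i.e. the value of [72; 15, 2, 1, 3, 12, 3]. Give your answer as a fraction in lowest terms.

a_0 = 72: 72/1
a_1 = 15: 1081/15
a_2 = 2: 2234/31
a_3 = 1: 3315/46
a_4 = 3: 12179/169
a_5 = 12: 149463/2074
a_6 = 3: 460568/6391

460568/6391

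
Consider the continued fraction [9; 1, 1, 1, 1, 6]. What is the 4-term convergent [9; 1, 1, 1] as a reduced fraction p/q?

29/3

Start with 1.
1 + 1/(1/1) = 1 + 1/1 = 2/1
1 + 1/(2/1) = 1 + 1/2 = 3/2
9 + 1/(3/2) = 9 + 2/3 = 29/3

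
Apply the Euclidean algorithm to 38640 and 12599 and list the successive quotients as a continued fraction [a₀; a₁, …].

Run the Euclidean algorithm, recording each quotient:
⌊38640/12599⌋ = 3, remainder 843
⌊12599/843⌋ = 14, remainder 797
⌊843/797⌋ = 1, remainder 46
⌊797/46⌋ = 17, remainder 15
⌊46/15⌋ = 3, remainder 1
⌊15/1⌋ = 15, remainder 0

[3; 14, 1, 17, 3, 15]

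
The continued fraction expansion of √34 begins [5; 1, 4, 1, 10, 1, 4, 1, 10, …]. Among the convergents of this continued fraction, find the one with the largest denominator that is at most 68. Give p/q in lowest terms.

379/65

List convergents until the denominator exceeds the bound:
a_0 = 5: 5/1  (≤ bound)
a_1 = 1: 6/1  (≤ bound)
a_2 = 4: 29/5  (≤ bound)
a_3 = 1: 35/6  (≤ bound)
a_4 = 10: 379/65  (≤ bound)
a_5 = 1: 414/71  (> 68, stop)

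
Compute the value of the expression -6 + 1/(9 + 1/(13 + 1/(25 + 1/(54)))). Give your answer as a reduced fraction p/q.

a_0 = -6: -6/1
a_1 = 9: -53/9
a_2 = 13: -695/118
a_3 = 25: -17428/2959
a_4 = 54: -941807/159904

-941807/159904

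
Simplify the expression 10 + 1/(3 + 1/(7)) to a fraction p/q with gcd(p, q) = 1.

227/22

Build up convergents one term at a time:
a_0 = 10: 10/1
a_1 = 3: 31/3
a_2 = 7: 227/22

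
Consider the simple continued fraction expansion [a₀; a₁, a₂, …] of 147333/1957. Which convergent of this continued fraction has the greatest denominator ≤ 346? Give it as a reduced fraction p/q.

a_0 = 75: 75/1  (≤ bound)
a_1 = 3: 226/3  (≤ bound)
a_2 = 1: 301/4  (≤ bound)
a_3 = 1: 527/7  (≤ bound)
a_4 = 34: 18219/242  (≤ bound)
a_5 = 2: 36965/491  (> 346, stop)

18219/242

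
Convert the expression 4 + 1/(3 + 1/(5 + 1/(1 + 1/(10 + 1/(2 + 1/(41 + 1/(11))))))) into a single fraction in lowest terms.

a_0 = 4: 4/1
a_1 = 3: 13/3
a_2 = 5: 69/16
a_3 = 1: 82/19
a_4 = 10: 889/206
a_5 = 2: 1860/431
a_6 = 41: 77149/17877
a_7 = 11: 850499/197078

850499/197078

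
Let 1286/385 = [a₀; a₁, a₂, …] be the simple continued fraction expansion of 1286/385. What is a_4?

1286 ÷ 385 → quotient 3, remainder 131
385 ÷ 131 → quotient 2, remainder 123
131 ÷ 123 → quotient 1, remainder 8
123 ÷ 8 → quotient 15, remainder 3
8 ÷ 3 → quotient 2, remainder 2

2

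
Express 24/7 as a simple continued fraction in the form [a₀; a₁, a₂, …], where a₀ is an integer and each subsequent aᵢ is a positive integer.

[3; 2, 3]

24 ÷ 7 → quotient 3, remainder 3
7 ÷ 3 → quotient 2, remainder 1
3 ÷ 1 → quotient 3, remainder 0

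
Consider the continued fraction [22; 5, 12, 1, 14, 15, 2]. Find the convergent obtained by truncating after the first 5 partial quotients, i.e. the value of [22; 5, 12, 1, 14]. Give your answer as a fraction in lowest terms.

21864/985

Work from the innermost term outward:
Start with 14.
1 + 1/(14/1) = 1 + 1/14 = 15/14
12 + 1/(15/14) = 12 + 14/15 = 194/15
5 + 1/(194/15) = 5 + 15/194 = 985/194
22 + 1/(985/194) = 22 + 194/985 = 21864/985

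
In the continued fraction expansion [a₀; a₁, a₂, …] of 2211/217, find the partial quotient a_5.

2211 = 10·217 + 41, so a_0 = 10
217 = 5·41 + 12, so a_1 = 5
41 = 3·12 + 5, so a_2 = 3
12 = 2·5 + 2, so a_3 = 2
5 = 2·2 + 1, so a_4 = 2
2 = 2·1 + 0, so a_5 = 2

2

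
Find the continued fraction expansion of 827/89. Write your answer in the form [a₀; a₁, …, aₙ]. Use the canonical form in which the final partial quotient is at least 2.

[9; 3, 2, 2, 1, 3]

⌊827/89⌋ = 9, remainder 26
⌊89/26⌋ = 3, remainder 11
⌊26/11⌋ = 2, remainder 4
⌊11/4⌋ = 2, remainder 3
⌊4/3⌋ = 1, remainder 1
⌊3/1⌋ = 3, remainder 0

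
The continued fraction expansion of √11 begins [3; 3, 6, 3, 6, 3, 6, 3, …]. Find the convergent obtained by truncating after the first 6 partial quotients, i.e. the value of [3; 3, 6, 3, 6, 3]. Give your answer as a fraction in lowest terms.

Use the convergent recurrence hₖ = aₖ·hₖ₋₁ + hₖ₋₂ (and likewise for the denominators kₖ):
a_0 = 3: 3/1
a_1 = 3: 10/3
a_2 = 6: 63/19
a_3 = 3: 199/60
a_4 = 6: 1257/379
a_5 = 3: 3970/1197

3970/1197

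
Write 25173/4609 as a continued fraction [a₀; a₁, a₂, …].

[5; 2, 6, 35, 3, 3]

Run the Euclidean algorithm, recording each quotient:
25173 ÷ 4609 → quotient 5, remainder 2128
4609 ÷ 2128 → quotient 2, remainder 353
2128 ÷ 353 → quotient 6, remainder 10
353 ÷ 10 → quotient 35, remainder 3
10 ÷ 3 → quotient 3, remainder 1
3 ÷ 1 → quotient 3, remainder 0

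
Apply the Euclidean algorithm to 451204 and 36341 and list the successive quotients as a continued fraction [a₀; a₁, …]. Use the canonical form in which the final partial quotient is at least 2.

[12; 2, 2, 2, 7, 1, 35, 10]

Run the Euclidean algorithm, recording each quotient:
451204 ÷ 36341 → quotient 12, remainder 15112
36341 ÷ 15112 → quotient 2, remainder 6117
15112 ÷ 6117 → quotient 2, remainder 2878
6117 ÷ 2878 → quotient 2, remainder 361
2878 ÷ 361 → quotient 7, remainder 351
361 ÷ 351 → quotient 1, remainder 10
351 ÷ 10 → quotient 35, remainder 1
10 ÷ 1 → quotient 10, remainder 0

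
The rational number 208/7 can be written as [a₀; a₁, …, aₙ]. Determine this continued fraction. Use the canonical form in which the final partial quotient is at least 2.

208 = 29·7 + 5, so a_0 = 29
7 = 1·5 + 2, so a_1 = 1
5 = 2·2 + 1, so a_2 = 2
2 = 2·1 + 0, so a_3 = 2

[29; 1, 2, 2]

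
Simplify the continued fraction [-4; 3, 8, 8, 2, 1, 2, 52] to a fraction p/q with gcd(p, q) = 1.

-327437/88982

a_0 = -4: -4/1
a_1 = 3: -11/3
a_2 = 8: -92/25
a_3 = 8: -747/203
a_4 = 2: -1586/431
a_5 = 1: -2333/634
a_6 = 2: -6252/1699
a_7 = 52: -327437/88982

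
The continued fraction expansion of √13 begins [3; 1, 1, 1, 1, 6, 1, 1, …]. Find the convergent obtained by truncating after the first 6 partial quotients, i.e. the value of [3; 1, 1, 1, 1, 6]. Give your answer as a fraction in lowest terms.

Starting at the tail and folding back:
Start with 6.
1 + 1/(6/1) = 1 + 1/6 = 7/6
1 + 1/(7/6) = 1 + 6/7 = 13/7
1 + 1/(13/7) = 1 + 7/13 = 20/13
1 + 1/(20/13) = 1 + 13/20 = 33/20
3 + 1/(33/20) = 3 + 20/33 = 119/33

119/33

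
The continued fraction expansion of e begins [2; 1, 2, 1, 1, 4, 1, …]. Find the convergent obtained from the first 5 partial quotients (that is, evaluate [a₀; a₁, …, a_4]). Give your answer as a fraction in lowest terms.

19/7

a_0 = 2: 2/1
a_1 = 1: 3/1
a_2 = 2: 8/3
a_3 = 1: 11/4
a_4 = 1: 19/7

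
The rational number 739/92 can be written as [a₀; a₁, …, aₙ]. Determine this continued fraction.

[8; 30, 1, 2]

739 = 8·92 + 3, so a_0 = 8
92 = 30·3 + 2, so a_1 = 30
3 = 1·2 + 1, so a_2 = 1
2 = 2·1 + 0, so a_3 = 2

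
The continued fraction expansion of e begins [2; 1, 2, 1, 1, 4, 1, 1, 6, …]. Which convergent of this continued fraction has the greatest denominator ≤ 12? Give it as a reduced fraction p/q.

List convergents until the denominator exceeds the bound:
a_0 = 2: 2/1  (≤ bound)
a_1 = 1: 3/1  (≤ bound)
a_2 = 2: 8/3  (≤ bound)
a_3 = 1: 11/4  (≤ bound)
a_4 = 1: 19/7  (≤ bound)
a_5 = 4: 87/32  (> 12, stop)

19/7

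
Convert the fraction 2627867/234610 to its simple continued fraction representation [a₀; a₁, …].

[11; 4, 1, 39, 7, 2, 15, 5]

⌊2627867/234610⌋ = 11, remainder 47157
⌊234610/47157⌋ = 4, remainder 45982
⌊47157/45982⌋ = 1, remainder 1175
⌊45982/1175⌋ = 39, remainder 157
⌊1175/157⌋ = 7, remainder 76
⌊157/76⌋ = 2, remainder 5
⌊76/5⌋ = 15, remainder 1
⌊5/1⌋ = 5, remainder 0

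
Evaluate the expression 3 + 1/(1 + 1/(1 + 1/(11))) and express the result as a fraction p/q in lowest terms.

Start with 11.
1 + 1/(11/1) = 1 + 1/11 = 12/11
1 + 1/(12/11) = 1 + 11/12 = 23/12
3 + 1/(23/12) = 3 + 12/23 = 81/23

81/23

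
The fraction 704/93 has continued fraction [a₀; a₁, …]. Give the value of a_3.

3

⌊704/93⌋ = 7, remainder 53
⌊93/53⌋ = 1, remainder 40
⌊53/40⌋ = 1, remainder 13
⌊40/13⌋ = 3, remainder 1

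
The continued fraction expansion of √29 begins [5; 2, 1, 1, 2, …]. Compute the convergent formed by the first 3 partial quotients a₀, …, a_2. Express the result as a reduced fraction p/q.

16/3

a_0 = 5: 5/1
a_1 = 2: 11/2
a_2 = 1: 16/3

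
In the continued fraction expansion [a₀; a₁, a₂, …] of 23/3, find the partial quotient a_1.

1

⌊23/3⌋ = 7, remainder 2
⌊3/2⌋ = 1, remainder 1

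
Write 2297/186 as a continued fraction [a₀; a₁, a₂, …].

2297 = 12·186 + 65, so a_0 = 12
186 = 2·65 + 56, so a_1 = 2
65 = 1·56 + 9, so a_2 = 1
56 = 6·9 + 2, so a_3 = 6
9 = 4·2 + 1, so a_4 = 4
2 = 2·1 + 0, so a_5 = 2

[12; 2, 1, 6, 4, 2]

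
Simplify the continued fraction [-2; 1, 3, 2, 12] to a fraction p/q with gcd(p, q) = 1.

a_0 = -2: -2/1
a_1 = 1: -1/1
a_2 = 3: -5/4
a_3 = 2: -11/9
a_4 = 12: -137/112

-137/112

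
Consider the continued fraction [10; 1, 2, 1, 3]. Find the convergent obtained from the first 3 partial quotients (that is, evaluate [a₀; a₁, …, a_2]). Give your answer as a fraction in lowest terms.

Starting at the tail and folding back:
Start with 2.
1 + 1/(2/1) = 1 + 1/2 = 3/2
10 + 1/(3/2) = 10 + 2/3 = 32/3

32/3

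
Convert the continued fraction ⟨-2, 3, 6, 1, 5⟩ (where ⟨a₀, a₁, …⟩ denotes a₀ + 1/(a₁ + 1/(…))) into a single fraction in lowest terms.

-217/129

a_0 = -2: -2/1
a_1 = 3: -5/3
a_2 = 6: -32/19
a_3 = 1: -37/22
a_4 = 5: -217/129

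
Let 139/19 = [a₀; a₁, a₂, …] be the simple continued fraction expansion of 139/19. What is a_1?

3

139 ÷ 19 → quotient 7, remainder 6
19 ÷ 6 → quotient 3, remainder 1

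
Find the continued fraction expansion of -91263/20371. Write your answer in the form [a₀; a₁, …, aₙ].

[-5; 1, 1, 12, 35, 2, 1, 7]

-91263 ÷ 20371 → quotient -5, remainder 10592
20371 ÷ 10592 → quotient 1, remainder 9779
10592 ÷ 9779 → quotient 1, remainder 813
9779 ÷ 813 → quotient 12, remainder 23
813 ÷ 23 → quotient 35, remainder 8
23 ÷ 8 → quotient 2, remainder 7
8 ÷ 7 → quotient 1, remainder 1
7 ÷ 1 → quotient 7, remainder 0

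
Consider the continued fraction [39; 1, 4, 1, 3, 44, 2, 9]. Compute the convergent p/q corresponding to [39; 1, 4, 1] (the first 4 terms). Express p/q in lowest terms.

Compute successive convergents:
a_0 = 39: 39/1
a_1 = 1: 40/1
a_2 = 4: 199/5
a_3 = 1: 239/6

239/6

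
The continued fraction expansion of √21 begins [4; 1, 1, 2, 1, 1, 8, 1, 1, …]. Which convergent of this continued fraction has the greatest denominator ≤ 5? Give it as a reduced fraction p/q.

23/5

List convergents until the denominator exceeds the bound:
a_0 = 4: 4/1  (≤ bound)
a_1 = 1: 5/1  (≤ bound)
a_2 = 1: 9/2  (≤ bound)
a_3 = 2: 23/5  (≤ bound)
a_4 = 1: 32/7  (> 5, stop)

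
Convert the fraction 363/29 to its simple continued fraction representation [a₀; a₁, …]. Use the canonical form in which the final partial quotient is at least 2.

Run the Euclidean algorithm, recording each quotient:
363 ÷ 29 → quotient 12, remainder 15
29 ÷ 15 → quotient 1, remainder 14
15 ÷ 14 → quotient 1, remainder 1
14 ÷ 1 → quotient 14, remainder 0

[12; 1, 1, 14]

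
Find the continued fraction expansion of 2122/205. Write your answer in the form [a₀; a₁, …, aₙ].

[10; 2, 1, 5, 1, 1, 5]

Repeatedly divide and take the remainder:
2122 ÷ 205 → quotient 10, remainder 72
205 ÷ 72 → quotient 2, remainder 61
72 ÷ 61 → quotient 1, remainder 11
61 ÷ 11 → quotient 5, remainder 6
11 ÷ 6 → quotient 1, remainder 5
6 ÷ 5 → quotient 1, remainder 1
5 ÷ 1 → quotient 5, remainder 0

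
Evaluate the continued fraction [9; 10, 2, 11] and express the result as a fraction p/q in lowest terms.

2192/241

Start with 11.
2 + 1/(11/1) = 2 + 1/11 = 23/11
10 + 1/(23/11) = 10 + 11/23 = 241/23
9 + 1/(241/23) = 9 + 23/241 = 2192/241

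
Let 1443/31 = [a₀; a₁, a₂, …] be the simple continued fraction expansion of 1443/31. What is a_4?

⌊1443/31⌋ = 46, remainder 17
⌊31/17⌋ = 1, remainder 14
⌊17/14⌋ = 1, remainder 3
⌊14/3⌋ = 4, remainder 2
⌊3/2⌋ = 1, remainder 1

1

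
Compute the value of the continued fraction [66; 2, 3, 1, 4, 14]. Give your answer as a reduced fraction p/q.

Collapse the nested fraction from the inside out:
Start with 14.
4 + 1/(14/1) = 4 + 1/14 = 57/14
1 + 1/(57/14) = 1 + 14/57 = 71/57
3 + 1/(71/57) = 3 + 57/71 = 270/71
2 + 1/(270/71) = 2 + 71/270 = 611/270
66 + 1/(611/270) = 66 + 270/611 = 40596/611

40596/611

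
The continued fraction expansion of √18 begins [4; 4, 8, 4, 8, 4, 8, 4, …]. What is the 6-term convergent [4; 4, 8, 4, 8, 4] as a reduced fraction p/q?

a_0 = 4: 4/1
a_1 = 4: 17/4
a_2 = 8: 140/33
a_3 = 4: 577/136
a_4 = 8: 4756/1121
a_5 = 4: 19601/4620

19601/4620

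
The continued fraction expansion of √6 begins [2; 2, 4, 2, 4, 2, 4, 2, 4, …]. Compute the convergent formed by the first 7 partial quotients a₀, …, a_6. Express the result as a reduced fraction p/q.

a_0 = 2: 2/1
a_1 = 2: 5/2
a_2 = 4: 22/9
a_3 = 2: 49/20
a_4 = 4: 218/89
a_5 = 2: 485/198
a_6 = 4: 2158/881

2158/881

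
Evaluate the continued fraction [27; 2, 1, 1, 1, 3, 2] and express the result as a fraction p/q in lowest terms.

Starting at the tail and folding back:
Start with 2.
3 + 1/(2/1) = 3 + 1/2 = 7/2
1 + 1/(7/2) = 1 + 2/7 = 9/7
1 + 1/(9/7) = 1 + 7/9 = 16/9
1 + 1/(16/9) = 1 + 9/16 = 25/16
2 + 1/(25/16) = 2 + 16/25 = 66/25
27 + 1/(66/25) = 27 + 25/66 = 1807/66

1807/66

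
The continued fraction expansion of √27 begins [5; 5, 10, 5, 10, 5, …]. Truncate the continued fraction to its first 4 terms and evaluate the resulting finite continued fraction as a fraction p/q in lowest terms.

1351/260

Starting at the tail and folding back:
Start with 5.
10 + 1/(5/1) = 10 + 1/5 = 51/5
5 + 1/(51/5) = 5 + 5/51 = 260/51
5 + 1/(260/51) = 5 + 51/260 = 1351/260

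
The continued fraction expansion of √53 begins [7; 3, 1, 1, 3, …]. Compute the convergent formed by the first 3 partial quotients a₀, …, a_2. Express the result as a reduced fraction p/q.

Start with 1.
3 + 1/(1/1) = 3 + 1/1 = 4/1
7 + 1/(4/1) = 7 + 1/4 = 29/4

29/4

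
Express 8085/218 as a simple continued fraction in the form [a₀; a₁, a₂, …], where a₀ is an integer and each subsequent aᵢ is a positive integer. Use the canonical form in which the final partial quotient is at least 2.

[37; 11, 2, 9]

Repeatedly divide and take the remainder:
⌊8085/218⌋ = 37, remainder 19
⌊218/19⌋ = 11, remainder 9
⌊19/9⌋ = 2, remainder 1
⌊9/1⌋ = 9, remainder 0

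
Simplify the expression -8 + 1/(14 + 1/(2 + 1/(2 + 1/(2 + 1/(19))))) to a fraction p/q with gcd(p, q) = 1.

-26639/3359

Work from the innermost term outward:
Start with 19.
2 + 1/(19/1) = 2 + 1/19 = 39/19
2 + 1/(39/19) = 2 + 19/39 = 97/39
2 + 1/(97/39) = 2 + 39/97 = 233/97
14 + 1/(233/97) = 14 + 97/233 = 3359/233
-8 + 1/(3359/233) = -8 + 233/3359 = -26639/3359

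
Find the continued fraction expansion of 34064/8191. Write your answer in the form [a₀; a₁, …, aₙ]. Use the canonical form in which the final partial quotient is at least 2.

[4; 6, 3, 3, 12, 1, 2, 3]

Repeatedly divide and take the remainder:
⌊34064/8191⌋ = 4, remainder 1300
⌊8191/1300⌋ = 6, remainder 391
⌊1300/391⌋ = 3, remainder 127
⌊391/127⌋ = 3, remainder 10
⌊127/10⌋ = 12, remainder 7
⌊10/7⌋ = 1, remainder 3
⌊7/3⌋ = 2, remainder 1
⌊3/1⌋ = 3, remainder 0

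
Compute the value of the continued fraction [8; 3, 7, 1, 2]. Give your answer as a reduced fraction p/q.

Start with 2.
1 + 1/(2/1) = 1 + 1/2 = 3/2
7 + 1/(3/2) = 7 + 2/3 = 23/3
3 + 1/(23/3) = 3 + 3/23 = 72/23
8 + 1/(72/23) = 8 + 23/72 = 599/72

599/72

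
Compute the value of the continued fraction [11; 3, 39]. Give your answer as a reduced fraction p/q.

1337/118

Collapse the nested fraction from the inside out:
Start with 39.
3 + 1/(39/1) = 3 + 1/39 = 118/39
11 + 1/(118/39) = 11 + 39/118 = 1337/118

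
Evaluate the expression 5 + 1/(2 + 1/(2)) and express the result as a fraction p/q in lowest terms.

27/5

Start with 2.
2 + 1/(2/1) = 2 + 1/2 = 5/2
5 + 1/(5/2) = 5 + 2/5 = 27/5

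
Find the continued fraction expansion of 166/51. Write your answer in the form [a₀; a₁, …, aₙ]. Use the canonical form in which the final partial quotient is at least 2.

166 ÷ 51 → quotient 3, remainder 13
51 ÷ 13 → quotient 3, remainder 12
13 ÷ 12 → quotient 1, remainder 1
12 ÷ 1 → quotient 12, remainder 0

[3; 3, 1, 12]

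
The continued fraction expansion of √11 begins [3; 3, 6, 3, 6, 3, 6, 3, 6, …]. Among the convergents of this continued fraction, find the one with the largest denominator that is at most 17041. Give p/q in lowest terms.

a_0 = 3: 3/1  (≤ bound)
a_1 = 3: 10/3  (≤ bound)
a_2 = 6: 63/19  (≤ bound)
a_3 = 3: 199/60  (≤ bound)
a_4 = 6: 1257/379  (≤ bound)
a_5 = 3: 3970/1197  (≤ bound)
a_6 = 6: 25077/7561  (≤ bound)
a_7 = 3: 79201/23880  (> 17041, stop)

25077/7561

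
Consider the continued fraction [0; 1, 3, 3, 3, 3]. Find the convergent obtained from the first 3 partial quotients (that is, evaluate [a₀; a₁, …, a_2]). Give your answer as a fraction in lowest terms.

Collapse the nested fraction from the inside out:
Start with 3.
1 + 1/(3/1) = 1 + 1/3 = 4/3
0 + 1/(4/3) = 0 + 3/4 = 3/4

3/4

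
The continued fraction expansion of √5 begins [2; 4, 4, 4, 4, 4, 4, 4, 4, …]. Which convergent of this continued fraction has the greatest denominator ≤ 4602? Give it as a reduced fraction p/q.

a_0 = 2: 2/1  (≤ bound)
a_1 = 4: 9/4  (≤ bound)
a_2 = 4: 38/17  (≤ bound)
a_3 = 4: 161/72  (≤ bound)
a_4 = 4: 682/305  (≤ bound)
a_5 = 4: 2889/1292  (≤ bound)
a_6 = 4: 12238/5473  (> 4602, stop)

2889/1292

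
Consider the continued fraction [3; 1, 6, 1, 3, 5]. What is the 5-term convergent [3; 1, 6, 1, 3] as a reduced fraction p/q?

120/31

Build up convergents one term at a time:
a_0 = 3: 3/1
a_1 = 1: 4/1
a_2 = 6: 27/7
a_3 = 1: 31/8
a_4 = 3: 120/31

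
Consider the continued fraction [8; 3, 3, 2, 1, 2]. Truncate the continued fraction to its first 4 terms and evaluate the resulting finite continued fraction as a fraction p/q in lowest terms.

a_0 = 8: 8/1
a_1 = 3: 25/3
a_2 = 3: 83/10
a_3 = 2: 191/23

191/23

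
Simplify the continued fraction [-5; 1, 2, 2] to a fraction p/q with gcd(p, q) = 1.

-30/7

a_0 = -5: -5/1
a_1 = 1: -4/1
a_2 = 2: -13/3
a_3 = 2: -30/7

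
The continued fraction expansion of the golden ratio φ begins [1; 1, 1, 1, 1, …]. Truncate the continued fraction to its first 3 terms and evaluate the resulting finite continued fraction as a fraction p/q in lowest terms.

Use the convergent recurrence hₖ = aₖ·hₖ₋₁ + hₖ₋₂ (and likewise for the denominators kₖ):
a_0 = 1: 1/1
a_1 = 1: 2/1
a_2 = 1: 3/2

3/2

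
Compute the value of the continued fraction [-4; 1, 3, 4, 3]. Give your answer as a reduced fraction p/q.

Build up convergents one term at a time:
a_0 = -4: -4/1
a_1 = 1: -3/1
a_2 = 3: -13/4
a_3 = 4: -55/17
a_4 = 3: -178/55

-178/55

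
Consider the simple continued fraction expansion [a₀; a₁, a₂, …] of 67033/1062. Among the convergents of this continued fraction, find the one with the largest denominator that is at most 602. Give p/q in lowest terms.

30613/485

List convergents until the denominator exceeds the bound:
a_0 = 63: 63/1  (≤ bound)
a_1 = 8: 505/8  (≤ bound)
a_2 = 2: 1073/17  (≤ bound)
a_3 = 1: 1578/25  (≤ bound)
a_4 = 3: 5807/92  (≤ bound)
a_5 = 5: 30613/485  (≤ bound)
a_6 = 2: 67033/1062  (> 602, stop)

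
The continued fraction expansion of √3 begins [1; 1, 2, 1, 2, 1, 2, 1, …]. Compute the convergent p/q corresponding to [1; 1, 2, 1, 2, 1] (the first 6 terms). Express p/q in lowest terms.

Start with 1.
2 + 1/(1/1) = 2 + 1/1 = 3/1
1 + 1/(3/1) = 1 + 1/3 = 4/3
2 + 1/(4/3) = 2 + 3/4 = 11/4
1 + 1/(11/4) = 1 + 4/11 = 15/11
1 + 1/(15/11) = 1 + 11/15 = 26/15

26/15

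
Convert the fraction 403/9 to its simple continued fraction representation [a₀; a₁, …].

403 = 44·9 + 7, so a_0 = 44
9 = 1·7 + 2, so a_1 = 1
7 = 3·2 + 1, so a_2 = 3
2 = 2·1 + 0, so a_3 = 2

[44; 1, 3, 2]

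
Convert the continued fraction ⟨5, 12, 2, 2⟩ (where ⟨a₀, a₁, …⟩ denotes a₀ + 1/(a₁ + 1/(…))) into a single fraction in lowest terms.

315/62

Compute successive convergents:
a_0 = 5: 5/1
a_1 = 12: 61/12
a_2 = 2: 127/25
a_3 = 2: 315/62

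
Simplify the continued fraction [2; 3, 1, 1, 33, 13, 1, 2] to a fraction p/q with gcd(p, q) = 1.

22065/9656

Use the convergent recurrence hₖ = aₖ·hₖ₋₁ + hₖ₋₂ (and likewise for the denominators kₖ):
a_0 = 2: 2/1
a_1 = 3: 7/3
a_2 = 1: 9/4
a_3 = 1: 16/7
a_4 = 33: 537/235
a_5 = 13: 6997/3062
a_6 = 1: 7534/3297
a_7 = 2: 22065/9656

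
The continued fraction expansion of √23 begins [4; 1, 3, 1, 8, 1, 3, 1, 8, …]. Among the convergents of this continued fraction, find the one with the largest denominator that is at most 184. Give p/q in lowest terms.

235/49

a_0 = 4: 4/1  (≤ bound)
a_1 = 1: 5/1  (≤ bound)
a_2 = 3: 19/4  (≤ bound)
a_3 = 1: 24/5  (≤ bound)
a_4 = 8: 211/44  (≤ bound)
a_5 = 1: 235/49  (≤ bound)
a_6 = 3: 916/191  (> 184, stop)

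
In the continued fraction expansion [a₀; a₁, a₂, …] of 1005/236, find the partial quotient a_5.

⌊1005/236⌋ = 4, remainder 61
⌊236/61⌋ = 3, remainder 53
⌊61/53⌋ = 1, remainder 8
⌊53/8⌋ = 6, remainder 5
⌊8/5⌋ = 1, remainder 3
⌊5/3⌋ = 1, remainder 2

1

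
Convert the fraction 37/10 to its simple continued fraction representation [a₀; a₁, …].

⌊37/10⌋ = 3, remainder 7
⌊10/7⌋ = 1, remainder 3
⌊7/3⌋ = 2, remainder 1
⌊3/1⌋ = 3, remainder 0

[3; 1, 2, 3]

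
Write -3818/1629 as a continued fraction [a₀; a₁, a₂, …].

[-3; 1, 1, 1, 9, 1, 50]

-3818 ÷ 1629 → quotient -3, remainder 1069
1629 ÷ 1069 → quotient 1, remainder 560
1069 ÷ 560 → quotient 1, remainder 509
560 ÷ 509 → quotient 1, remainder 51
509 ÷ 51 → quotient 9, remainder 50
51 ÷ 50 → quotient 1, remainder 1
50 ÷ 1 → quotient 50, remainder 0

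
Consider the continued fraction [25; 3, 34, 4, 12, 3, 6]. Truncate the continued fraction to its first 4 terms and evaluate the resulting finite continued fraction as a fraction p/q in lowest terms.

10512/415

a_0 = 25: 25/1
a_1 = 3: 76/3
a_2 = 34: 2609/103
a_3 = 4: 10512/415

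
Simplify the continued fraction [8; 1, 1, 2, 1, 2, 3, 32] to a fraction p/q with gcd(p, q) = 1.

17731/2067

Start with 32.
3 + 1/(32/1) = 3 + 1/32 = 97/32
2 + 1/(97/32) = 2 + 32/97 = 226/97
1 + 1/(226/97) = 1 + 97/226 = 323/226
2 + 1/(323/226) = 2 + 226/323 = 872/323
1 + 1/(872/323) = 1 + 323/872 = 1195/872
1 + 1/(1195/872) = 1 + 872/1195 = 2067/1195
8 + 1/(2067/1195) = 8 + 1195/2067 = 17731/2067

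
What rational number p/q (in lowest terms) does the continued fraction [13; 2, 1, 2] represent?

Start with 2.
1 + 1/(2/1) = 1 + 1/2 = 3/2
2 + 1/(3/2) = 2 + 2/3 = 8/3
13 + 1/(8/3) = 13 + 3/8 = 107/8

107/8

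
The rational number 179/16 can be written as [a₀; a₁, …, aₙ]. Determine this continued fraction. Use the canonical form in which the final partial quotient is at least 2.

[11; 5, 3]

Run the Euclidean algorithm, recording each quotient:
179 ÷ 16 → quotient 11, remainder 3
16 ÷ 3 → quotient 5, remainder 1
3 ÷ 1 → quotient 3, remainder 0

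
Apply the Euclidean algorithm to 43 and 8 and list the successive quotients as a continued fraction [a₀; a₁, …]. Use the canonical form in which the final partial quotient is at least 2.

[5; 2, 1, 2]

Run the Euclidean algorithm, recording each quotient:
43 = 5·8 + 3, so a_0 = 5
8 = 2·3 + 2, so a_1 = 2
3 = 1·2 + 1, so a_2 = 1
2 = 2·1 + 0, so a_3 = 2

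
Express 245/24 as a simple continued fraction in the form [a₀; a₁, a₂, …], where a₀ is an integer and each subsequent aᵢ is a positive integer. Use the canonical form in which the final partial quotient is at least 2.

[10; 4, 1, 4]

245 = 10·24 + 5, so a_0 = 10
24 = 4·5 + 4, so a_1 = 4
5 = 1·4 + 1, so a_2 = 1
4 = 4·1 + 0, so a_3 = 4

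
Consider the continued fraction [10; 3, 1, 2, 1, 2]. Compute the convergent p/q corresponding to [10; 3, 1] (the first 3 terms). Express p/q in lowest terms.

Start with 1.
3 + 1/(1/1) = 3 + 1/1 = 4/1
10 + 1/(4/1) = 10 + 1/4 = 41/4

41/4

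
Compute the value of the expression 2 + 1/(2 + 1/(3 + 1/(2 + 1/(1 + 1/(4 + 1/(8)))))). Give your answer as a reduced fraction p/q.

a_0 = 2: 2/1
a_1 = 2: 5/2
a_2 = 3: 17/7
a_3 = 2: 39/16
a_4 = 1: 56/23
a_5 = 4: 263/108
a_6 = 8: 2160/887

2160/887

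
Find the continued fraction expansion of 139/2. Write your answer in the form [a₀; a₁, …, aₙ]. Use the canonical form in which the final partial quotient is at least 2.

[69; 2]

Apply division with remainder until the remainder is 0:
⌊139/2⌋ = 69, remainder 1
⌊2/1⌋ = 2, remainder 0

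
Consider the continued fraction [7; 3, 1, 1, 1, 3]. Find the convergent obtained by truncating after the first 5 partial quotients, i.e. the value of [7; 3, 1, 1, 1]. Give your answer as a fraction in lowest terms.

Starting at the tail and folding back:
Start with 1.
1 + 1/(1/1) = 1 + 1/1 = 2/1
1 + 1/(2/1) = 1 + 1/2 = 3/2
3 + 1/(3/2) = 3 + 2/3 = 11/3
7 + 1/(11/3) = 7 + 3/11 = 80/11

80/11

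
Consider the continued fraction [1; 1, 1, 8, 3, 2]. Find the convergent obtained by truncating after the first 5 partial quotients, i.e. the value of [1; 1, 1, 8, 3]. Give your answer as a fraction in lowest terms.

a_0 = 1: 1/1
a_1 = 1: 2/1
a_2 = 1: 3/2
a_3 = 8: 26/17
a_4 = 3: 81/53

81/53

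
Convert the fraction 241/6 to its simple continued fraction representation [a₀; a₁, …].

241 ÷ 6 → quotient 40, remainder 1
6 ÷ 1 → quotient 6, remainder 0

[40; 6]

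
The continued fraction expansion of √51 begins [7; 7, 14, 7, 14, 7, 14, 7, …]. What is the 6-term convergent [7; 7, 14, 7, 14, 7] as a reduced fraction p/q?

a_0 = 7: 7/1
a_1 = 7: 50/7
a_2 = 14: 707/99
a_3 = 7: 4999/700
a_4 = 14: 70693/9899
a_5 = 7: 499850/69993

499850/69993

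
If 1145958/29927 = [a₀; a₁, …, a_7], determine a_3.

2

1145958 ÷ 29927 → quotient 38, remainder 8732
29927 ÷ 8732 → quotient 3, remainder 3731
8732 ÷ 3731 → quotient 2, remainder 1270
3731 ÷ 1270 → quotient 2, remainder 1191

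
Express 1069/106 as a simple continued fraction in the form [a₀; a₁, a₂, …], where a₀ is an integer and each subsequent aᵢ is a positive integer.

⌊1069/106⌋ = 10, remainder 9
⌊106/9⌋ = 11, remainder 7
⌊9/7⌋ = 1, remainder 2
⌊7/2⌋ = 3, remainder 1
⌊2/1⌋ = 2, remainder 0

[10; 11, 1, 3, 2]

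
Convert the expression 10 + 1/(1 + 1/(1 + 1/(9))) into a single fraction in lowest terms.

200/19

a_0 = 10: 10/1
a_1 = 1: 11/1
a_2 = 1: 21/2
a_3 = 9: 200/19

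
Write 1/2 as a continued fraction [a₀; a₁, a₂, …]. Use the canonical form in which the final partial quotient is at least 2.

1 ÷ 2 → quotient 0, remainder 1
2 ÷ 1 → quotient 2, remainder 0

[0; 2]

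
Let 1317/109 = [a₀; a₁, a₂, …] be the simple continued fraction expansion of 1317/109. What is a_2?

9

Repeatedly divide and take the remainder:
1317 ÷ 109 → quotient 12, remainder 9
109 ÷ 9 → quotient 12, remainder 1
9 ÷ 1 → quotient 9, remainder 0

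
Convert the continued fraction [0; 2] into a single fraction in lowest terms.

1/2

Build up convergents one term at a time:
a_0 = 0: 0/1
a_1 = 2: 1/2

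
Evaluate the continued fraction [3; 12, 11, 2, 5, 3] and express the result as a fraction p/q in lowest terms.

14942/4847

Start with 3.
5 + 1/(3/1) = 5 + 1/3 = 16/3
2 + 1/(16/3) = 2 + 3/16 = 35/16
11 + 1/(35/16) = 11 + 16/35 = 401/35
12 + 1/(401/35) = 12 + 35/401 = 4847/401
3 + 1/(4847/401) = 3 + 401/4847 = 14942/4847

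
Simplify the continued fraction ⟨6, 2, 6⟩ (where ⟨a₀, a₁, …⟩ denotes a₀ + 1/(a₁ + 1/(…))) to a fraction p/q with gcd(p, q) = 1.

Start with 6.
2 + 1/(6/1) = 2 + 1/6 = 13/6
6 + 1/(13/6) = 6 + 6/13 = 84/13

84/13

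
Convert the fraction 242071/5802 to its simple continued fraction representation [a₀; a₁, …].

Run the Euclidean algorithm, recording each quotient:
242071 ÷ 5802 → quotient 41, remainder 4189
5802 ÷ 4189 → quotient 1, remainder 1613
4189 ÷ 1613 → quotient 2, remainder 963
1613 ÷ 963 → quotient 1, remainder 650
963 ÷ 650 → quotient 1, remainder 313
650 ÷ 313 → quotient 2, remainder 24
313 ÷ 24 → quotient 13, remainder 1
24 ÷ 1 → quotient 24, remainder 0

[41; 1, 2, 1, 1, 2, 13, 24]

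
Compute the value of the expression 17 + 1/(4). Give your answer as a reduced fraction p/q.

a_0 = 17: 17/1
a_1 = 4: 69/4

69/4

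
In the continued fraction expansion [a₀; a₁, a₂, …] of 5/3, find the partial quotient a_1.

5 = 1·3 + 2, so a_0 = 1
3 = 1·2 + 1, so a_1 = 1

1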